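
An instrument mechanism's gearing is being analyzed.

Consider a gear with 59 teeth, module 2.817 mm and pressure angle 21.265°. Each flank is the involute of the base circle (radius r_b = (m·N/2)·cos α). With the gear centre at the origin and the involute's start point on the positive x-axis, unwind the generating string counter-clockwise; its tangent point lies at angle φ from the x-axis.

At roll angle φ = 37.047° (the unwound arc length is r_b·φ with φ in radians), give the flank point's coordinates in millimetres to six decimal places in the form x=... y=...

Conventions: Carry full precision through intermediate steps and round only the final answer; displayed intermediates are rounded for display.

x=91.979011 y=6.690943

recognized (one wheel, involute flank): single-mesh tooth geometry, m = 2.817, N = 59
pitch radius r_p = m·N/2 = 2.817·59/2 = 83.101500
base radius r_b = r_p·cos α = 83.101500·cos 21.265° = 77.443364
roll angle φ = 37.047° = 0.64659213 rad
x = r_b·(cos φ + φ·sin φ) = 91.979011
y = r_b·(sin φ − φ·cos φ) = 6.690943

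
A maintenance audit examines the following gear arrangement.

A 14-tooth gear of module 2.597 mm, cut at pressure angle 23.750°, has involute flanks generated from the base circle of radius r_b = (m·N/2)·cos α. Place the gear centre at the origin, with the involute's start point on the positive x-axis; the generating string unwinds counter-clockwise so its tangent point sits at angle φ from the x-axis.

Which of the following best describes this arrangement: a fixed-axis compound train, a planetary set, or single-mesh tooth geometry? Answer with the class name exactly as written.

single-mesh tooth geometry

topology: single-mesh involute geometry — m = 2.597, N = 14
classification: single-mesh tooth geometry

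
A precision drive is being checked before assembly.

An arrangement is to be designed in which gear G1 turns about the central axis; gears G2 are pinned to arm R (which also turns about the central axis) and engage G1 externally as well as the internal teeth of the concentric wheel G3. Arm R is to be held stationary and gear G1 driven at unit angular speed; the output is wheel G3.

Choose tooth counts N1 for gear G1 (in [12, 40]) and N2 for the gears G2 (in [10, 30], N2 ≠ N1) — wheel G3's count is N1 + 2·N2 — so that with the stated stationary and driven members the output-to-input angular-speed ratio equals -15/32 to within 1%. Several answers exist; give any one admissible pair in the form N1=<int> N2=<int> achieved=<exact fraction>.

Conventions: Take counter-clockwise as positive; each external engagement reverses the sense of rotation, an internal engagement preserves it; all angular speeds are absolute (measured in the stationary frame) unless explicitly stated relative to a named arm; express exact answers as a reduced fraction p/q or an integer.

N1=30 N2=17 achieved=-15/32

class = planetary set [ratio -15/32 wanted; Willis about the carrier]
Willis with ω_arm = 0: ω_ring/ω_sun = −N1/N3; set equal to -15/32  ⇒  N3/N1 = −1/(-15/32) = 32/15
N3 = N1 + 2·N2  ⇒  N2/N1 = (N3/N1 − 1)/2 = (32/15 − 1)/2 = 17/30
smallest multiple with N1 ≥ 12 and N2 ≥ 10: k = 1  ⇒  N1 = 1·30 = 30, N2 = 1·17 = 17 (N1 ≤ 40, N2 ≤ 30, N2 ≠ N1 ✓), N3 = 30 + 2·17 = 64
check: −N1/N3 with N1 = 30, N3 = 64 gives -15/32; |achieved − target| = 0 ≤ 3/640 ✓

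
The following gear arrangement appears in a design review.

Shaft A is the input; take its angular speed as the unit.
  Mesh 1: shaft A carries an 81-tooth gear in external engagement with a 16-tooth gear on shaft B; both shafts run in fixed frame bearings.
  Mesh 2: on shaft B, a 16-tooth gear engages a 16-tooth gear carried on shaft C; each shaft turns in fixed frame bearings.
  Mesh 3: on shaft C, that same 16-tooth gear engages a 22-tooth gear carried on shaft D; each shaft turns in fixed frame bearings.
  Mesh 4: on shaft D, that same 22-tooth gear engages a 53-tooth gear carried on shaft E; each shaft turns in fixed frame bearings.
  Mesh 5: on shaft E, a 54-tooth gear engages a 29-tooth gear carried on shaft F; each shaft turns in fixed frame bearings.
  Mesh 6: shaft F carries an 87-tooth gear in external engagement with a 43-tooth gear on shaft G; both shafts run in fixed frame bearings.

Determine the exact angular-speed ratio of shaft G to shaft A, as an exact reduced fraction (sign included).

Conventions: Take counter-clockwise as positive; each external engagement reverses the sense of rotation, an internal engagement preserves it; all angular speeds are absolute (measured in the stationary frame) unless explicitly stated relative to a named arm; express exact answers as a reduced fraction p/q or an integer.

class = fixed-axis compound train [6 meshes; 6 ratios multiply, 6 sense flips]
mesh 1 [81T→16T]: running ratio 81/16, sense −
mesh 2 [16T→16T]: running ratio 81/16, sense +
mesh 3 [16T→22T]: running ratio 81/22, sense −
mesh 4 [22T→53T]: running ratio 81/53, sense +
mesh 5 [54T→29T]: running ratio 4374/1537, sense −
mesh 6 [87T→43T]: running ratio 13122/2279, sense +
ω_out/ω_in = 13122/2279

13122/2279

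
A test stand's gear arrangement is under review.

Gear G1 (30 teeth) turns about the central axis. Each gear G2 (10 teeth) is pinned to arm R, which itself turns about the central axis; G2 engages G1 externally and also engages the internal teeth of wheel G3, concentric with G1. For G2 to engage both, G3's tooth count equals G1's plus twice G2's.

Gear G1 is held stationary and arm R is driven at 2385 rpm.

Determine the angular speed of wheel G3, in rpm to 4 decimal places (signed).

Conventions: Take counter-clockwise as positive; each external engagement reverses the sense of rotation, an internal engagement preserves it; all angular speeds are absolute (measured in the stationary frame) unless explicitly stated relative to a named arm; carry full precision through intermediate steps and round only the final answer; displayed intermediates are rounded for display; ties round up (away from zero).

+3816.0000 rpm

topology: planetary set — G1 30T / G2 10T / G3 50T, arm = carrier (Willis)
normalise by the input: solve with ω_arm = 1, then scale by 2385 rpm
ring teeth: 30 + 2·10 = 50
30(ω_sun−ω_arm) = −50(ω_ring−ω_arm),  ω_sun = 0, ω_arm = 1
ω_ring = 1 − (30/50)(0−1) = 8/5
scale: ω_ring = 8/5 × 2385 rpm = +3816.0000 rpm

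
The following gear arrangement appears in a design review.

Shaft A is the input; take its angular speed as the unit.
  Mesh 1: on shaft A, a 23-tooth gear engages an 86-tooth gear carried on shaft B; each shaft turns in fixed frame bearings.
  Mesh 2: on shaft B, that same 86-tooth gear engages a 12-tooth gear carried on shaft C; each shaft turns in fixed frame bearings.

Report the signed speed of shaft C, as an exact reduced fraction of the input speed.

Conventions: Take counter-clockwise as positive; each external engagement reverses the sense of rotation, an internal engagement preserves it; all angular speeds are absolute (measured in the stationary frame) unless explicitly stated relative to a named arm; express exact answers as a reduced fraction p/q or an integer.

23/12

2-mesh fixed-axis compound train (all bearings frame-fixed)
mesh 1 [23T→86T]: |ω|/ω_in = 1×23/86 = 23/86, sense flips to −
mesh 2 [86T→12T]: |ω|/ω_in = (23/86)×86/12 = 23/12, sense flips to +
signed output speed (× input speed) = 23/12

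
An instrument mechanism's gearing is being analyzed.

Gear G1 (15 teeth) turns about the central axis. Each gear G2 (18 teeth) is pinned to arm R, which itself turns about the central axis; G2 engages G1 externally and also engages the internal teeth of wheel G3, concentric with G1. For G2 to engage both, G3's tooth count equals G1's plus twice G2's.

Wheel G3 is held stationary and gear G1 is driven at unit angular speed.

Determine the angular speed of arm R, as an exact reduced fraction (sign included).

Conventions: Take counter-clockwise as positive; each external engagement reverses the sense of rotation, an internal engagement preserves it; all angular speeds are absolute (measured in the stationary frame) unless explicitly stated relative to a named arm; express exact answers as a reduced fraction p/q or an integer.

class = planetary set [G3 = 15+2·18 = 51; Willis about the carrier]
ring teeth: 15 + 2·18 = 51
15(ω_sun−ω_arm) = −51(ω_ring−ω_arm),  ω_ring = 0, ω_sun = 1
15(1−ω_arm) = −51(0−ω_arm)  ⇒  66·ω_arm = 15  ⇒  ω_arm = 5/22
exact speed ratio = 5/22

5/22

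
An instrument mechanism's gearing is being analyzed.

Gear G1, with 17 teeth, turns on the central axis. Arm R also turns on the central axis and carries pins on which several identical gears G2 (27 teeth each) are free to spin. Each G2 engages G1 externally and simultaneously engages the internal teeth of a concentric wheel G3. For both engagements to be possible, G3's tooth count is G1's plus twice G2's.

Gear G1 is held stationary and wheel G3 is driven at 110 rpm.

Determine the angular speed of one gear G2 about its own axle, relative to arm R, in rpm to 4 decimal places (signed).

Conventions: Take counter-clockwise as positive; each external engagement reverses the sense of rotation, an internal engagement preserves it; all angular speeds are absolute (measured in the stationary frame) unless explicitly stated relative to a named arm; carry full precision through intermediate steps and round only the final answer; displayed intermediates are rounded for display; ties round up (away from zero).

+55.8796 rpm

recognized (axles ride arm R): planetary set, 17/27/71 teeth
normalise by the input: solve with ω_ring = 1, then scale by 110 rpm
ring teeth: 17 + 2·27 = 71
17(ω_sun−ω_arm) = −71(ω_ring−ω_arm),  ω_sun = 0, ω_ring = 1
17(0−ω_arm) = −71(1−ω_arm)  ⇒  88·ω_arm = 71  ⇒  ω_arm = 71/88
sun–planet mesh: 17·(0−71/88) = −27·(ω_p−ω_arm)  ⇒  ω_p−ω_arm = 1207/2376
scale: ω_p−ω_arm = 1207/2376 × 110 rpm = +55.8796 rpm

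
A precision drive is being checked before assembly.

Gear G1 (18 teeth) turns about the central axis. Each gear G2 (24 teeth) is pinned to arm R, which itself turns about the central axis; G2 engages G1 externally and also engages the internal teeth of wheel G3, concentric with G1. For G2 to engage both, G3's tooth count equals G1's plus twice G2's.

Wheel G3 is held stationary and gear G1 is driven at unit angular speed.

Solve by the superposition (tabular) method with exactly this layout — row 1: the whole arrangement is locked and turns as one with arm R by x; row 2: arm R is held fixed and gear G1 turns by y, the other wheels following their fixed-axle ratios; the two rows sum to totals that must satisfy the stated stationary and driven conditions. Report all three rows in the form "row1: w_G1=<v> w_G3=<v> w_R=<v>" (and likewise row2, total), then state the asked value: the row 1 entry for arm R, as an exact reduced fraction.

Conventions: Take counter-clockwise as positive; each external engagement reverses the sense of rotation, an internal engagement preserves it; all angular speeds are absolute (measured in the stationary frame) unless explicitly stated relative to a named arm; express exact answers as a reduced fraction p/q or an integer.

topology: planetary set — G1 18T / G2 24T / G3 66T, arm = carrier (Willis)
row 1 (train locked, turned with arm): all members turn x
superposition row 2 [arm held]: sun y, ring −(18/66)·y, arm 0
boundary: total ω_ring = x − (18/66)·y = 0 and total ω_sun = x + y = 1  ⇒  y = 11/14, x = 3/14
row 2 ring = −(18/66)·11/14 = -3/14
totals (row 1 + row 2): sun 3/14 + 11/14 = 1, ring 3/14 + (-3/14) = 0, arm 3/14 + 0 = 3/14
asked cell (row1, arm) = 3/14

row1: w_G1=3/14 w_G3=3/14 w_R=3/14
row2: w_G1=11/14 w_G3=-3/14 w_R=0
total: w_G1=1 w_G3=0 w_R=3/14
asked value: 3/14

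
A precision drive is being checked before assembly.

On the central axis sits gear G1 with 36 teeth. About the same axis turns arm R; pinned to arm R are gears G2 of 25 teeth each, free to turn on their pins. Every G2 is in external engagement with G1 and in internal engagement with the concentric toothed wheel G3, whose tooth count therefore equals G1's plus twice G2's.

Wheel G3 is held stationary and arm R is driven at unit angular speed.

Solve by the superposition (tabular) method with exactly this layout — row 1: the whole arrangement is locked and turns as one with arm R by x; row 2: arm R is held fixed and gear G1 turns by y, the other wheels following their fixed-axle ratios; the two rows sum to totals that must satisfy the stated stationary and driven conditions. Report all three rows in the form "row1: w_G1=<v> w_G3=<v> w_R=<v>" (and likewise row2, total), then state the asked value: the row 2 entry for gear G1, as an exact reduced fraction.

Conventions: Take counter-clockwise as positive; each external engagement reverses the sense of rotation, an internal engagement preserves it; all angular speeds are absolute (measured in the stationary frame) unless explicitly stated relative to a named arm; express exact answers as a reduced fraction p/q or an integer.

row1: w_G1=1 w_G3=1 w_R=1
row2: w_G1=43/18 w_G3=-1 w_R=0
total: w_G1=61/18 w_G3=0 w_R=1
asked value: 43/18

class = planetary set [G3 = 36+2·25 = 86; Willis about the carrier]
superposition row 1 [locked train]: every member turns x
row 2: sun turns y, ring = −(36/86)·y, arm 0
boundary: total ω_ring = x − (36/86)·y = 0 and total ω_arm = x = 1  ⇒  y = 43/18, x = 1
row 2 ring = −(36/86)·43/18 = -1
totals (row 1 + row 2): sun 1 + 43/18 = 61/18, ring 1 + (-1) = 0, arm 1 + 0 = 1
asked cell (row2, sun) = 43/18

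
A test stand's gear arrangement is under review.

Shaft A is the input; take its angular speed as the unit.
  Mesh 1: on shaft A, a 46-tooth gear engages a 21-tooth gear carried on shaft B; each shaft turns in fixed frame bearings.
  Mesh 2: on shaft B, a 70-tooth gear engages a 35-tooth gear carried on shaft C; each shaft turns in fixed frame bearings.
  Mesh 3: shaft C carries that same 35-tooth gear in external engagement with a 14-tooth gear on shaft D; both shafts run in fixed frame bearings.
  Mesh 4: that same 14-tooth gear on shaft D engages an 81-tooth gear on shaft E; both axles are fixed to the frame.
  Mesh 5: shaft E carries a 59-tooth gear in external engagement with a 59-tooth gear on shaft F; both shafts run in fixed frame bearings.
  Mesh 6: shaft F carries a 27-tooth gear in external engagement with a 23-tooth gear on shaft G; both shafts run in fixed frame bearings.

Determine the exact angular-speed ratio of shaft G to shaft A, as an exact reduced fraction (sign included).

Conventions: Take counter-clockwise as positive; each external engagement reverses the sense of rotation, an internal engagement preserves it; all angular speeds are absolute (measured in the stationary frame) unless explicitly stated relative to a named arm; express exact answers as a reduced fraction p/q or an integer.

class = fixed-axis compound train [6 meshes; 6 ratios multiply, 6 sense flips]
mesh 1 [46T→21T]: running ratio 46/21, sense −
mesh 2 [70T→35T]: running ratio 92/21, sense +
mesh 3 [35T→14T]: running ratio 230/21, sense −
mesh 4 [14T→81T]: running ratio 460/243, sense +
mesh 5 [59T→59T]: running ratio 460/243, sense −
mesh 6 [27T→23T]: running ratio 20/9, sense +
ω_out/ω_in = 20/9

20/9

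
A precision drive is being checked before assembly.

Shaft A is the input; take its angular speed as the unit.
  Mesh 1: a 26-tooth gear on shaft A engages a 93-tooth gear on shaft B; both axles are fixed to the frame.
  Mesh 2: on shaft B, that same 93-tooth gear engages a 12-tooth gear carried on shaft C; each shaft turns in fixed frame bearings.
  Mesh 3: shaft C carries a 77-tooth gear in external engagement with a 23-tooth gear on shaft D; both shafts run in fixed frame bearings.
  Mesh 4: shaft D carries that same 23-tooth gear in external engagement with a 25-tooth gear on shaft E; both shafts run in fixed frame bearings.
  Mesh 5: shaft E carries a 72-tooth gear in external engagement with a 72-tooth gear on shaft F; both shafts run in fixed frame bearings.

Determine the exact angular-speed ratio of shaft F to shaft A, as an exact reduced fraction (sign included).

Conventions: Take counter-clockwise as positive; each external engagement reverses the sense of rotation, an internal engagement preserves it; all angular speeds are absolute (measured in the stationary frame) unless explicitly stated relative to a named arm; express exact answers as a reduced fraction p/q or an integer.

class = fixed-axis compound train [5 meshes; 5 ratios multiply, 5 sense flips]
mesh 1 [26T→93T]: running ratio 26/93, sense −
mesh 2 [93T→12T]: running ratio 13/6, sense +
mesh 3 [77T→23T]: running ratio 1001/138, sense −
mesh 4 [23T→25T]: running ratio 1001/150, sense +
mesh 5 [72T→72T]: running ratio 1001/150, sense −
ω_out/ω_in = -1001/150

-1001/150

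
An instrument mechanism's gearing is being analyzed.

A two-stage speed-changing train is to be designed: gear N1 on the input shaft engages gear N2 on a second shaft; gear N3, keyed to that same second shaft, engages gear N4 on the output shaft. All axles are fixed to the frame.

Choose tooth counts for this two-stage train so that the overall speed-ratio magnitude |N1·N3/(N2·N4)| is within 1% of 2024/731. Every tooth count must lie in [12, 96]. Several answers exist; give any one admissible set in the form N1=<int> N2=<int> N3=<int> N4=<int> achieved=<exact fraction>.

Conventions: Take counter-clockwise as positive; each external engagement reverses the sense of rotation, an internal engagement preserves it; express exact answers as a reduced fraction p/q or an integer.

2-stage fixed-axis compound train for ratio 2024/731
target = 2024/731 in lowest terms: an exact hit needs N1·N3 = k·2024 and N2·N4 = k·731 for one integer k, every count in [12, 96]; additionally prefer no 1:1 stage (N1 ≠ N2, N3 ≠ N4)
k = 1: N1·N3 = 2024 = 22·92, N2·N4 = 731 = 17·43
achieved = 22·92/(17·43) = 2024/731; |achieved − target| = 0 ≤ 506/18275 ✓

N1=22 N2=17 N3=92 N4=43 achieved=2024/731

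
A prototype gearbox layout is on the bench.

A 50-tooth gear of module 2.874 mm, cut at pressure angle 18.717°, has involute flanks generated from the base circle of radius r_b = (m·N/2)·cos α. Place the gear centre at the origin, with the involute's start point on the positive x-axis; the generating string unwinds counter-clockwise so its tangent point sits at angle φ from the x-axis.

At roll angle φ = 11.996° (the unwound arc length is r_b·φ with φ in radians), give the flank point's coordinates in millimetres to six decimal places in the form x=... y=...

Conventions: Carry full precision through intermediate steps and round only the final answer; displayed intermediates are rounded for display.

class = single-mesh tooth geometry [base-circle involute, m = 2.874, 50T]
pitch radius r_p = m·N/2 = 2.874·50/2 = 71.850000
base radius r_b = r_p·cos α = 71.850000·cos 18.717° = 68.050221
roll angle φ = 11.996° = 0.20936970 rad
x = r_b·(cos φ + φ·sin φ) = 69.525428
y = r_b·(sin φ − φ·cos φ) = 0.207274

x=69.525428 y=0.207274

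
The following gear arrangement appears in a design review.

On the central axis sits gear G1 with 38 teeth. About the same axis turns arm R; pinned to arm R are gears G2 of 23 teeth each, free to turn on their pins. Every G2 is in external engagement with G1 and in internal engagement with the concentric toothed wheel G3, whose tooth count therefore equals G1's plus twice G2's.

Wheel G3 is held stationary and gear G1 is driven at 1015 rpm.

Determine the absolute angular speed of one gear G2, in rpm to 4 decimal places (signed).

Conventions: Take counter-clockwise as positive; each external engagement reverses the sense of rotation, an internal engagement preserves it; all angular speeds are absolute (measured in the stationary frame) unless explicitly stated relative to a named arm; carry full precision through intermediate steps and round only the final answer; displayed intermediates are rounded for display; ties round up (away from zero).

class = planetary set [G3 = 38+2·23 = 84; Willis about the carrier]
normalise by the input: solve with ω_sun = 1, then scale by 1015 rpm
ring teeth: 38 + 2·23 = 84
38(ω_sun−ω_arm) = −84(ω_ring−ω_arm),  ω_ring = 0, ω_sun = 1
38(1−ω_arm) = −84(0−ω_arm)  ⇒  122·ω_arm = 38  ⇒  ω_arm = 19/61
sun–planet mesh: 38·(1−19/61) = −23·(ω_p−ω_arm)  ⇒  ω_p−ω_arm = -1596/1403
ω_p = 19/61 − 1596/1403 = -19/23
scale: ω_p = -19/23 × 1015 rpm = -838.4783 rpm

-838.4783 rpm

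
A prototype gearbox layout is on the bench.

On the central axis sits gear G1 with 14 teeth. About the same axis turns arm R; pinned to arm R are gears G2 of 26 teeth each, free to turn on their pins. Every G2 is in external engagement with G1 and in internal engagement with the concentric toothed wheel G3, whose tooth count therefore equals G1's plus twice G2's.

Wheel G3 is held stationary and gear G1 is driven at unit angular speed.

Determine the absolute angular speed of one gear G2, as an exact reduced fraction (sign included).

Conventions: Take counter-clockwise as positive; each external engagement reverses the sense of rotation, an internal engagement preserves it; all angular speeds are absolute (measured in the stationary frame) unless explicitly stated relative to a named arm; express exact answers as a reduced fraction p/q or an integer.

recognized (axles ride arm R): planetary set, 14/26/66 teeth
ring teeth: 14 + 2·26 = 66
14(ω_sun−ω_arm) = −66(ω_ring−ω_arm),  ω_ring = 0, ω_sun = 1
14(1−ω_arm) = −66(0−ω_arm)  ⇒  80·ω_arm = 14  ⇒  ω_arm = 7/40
sun–planet mesh: 14·(1−7/40) = −26·(ω_p−ω_arm)  ⇒  ω_p−ω_arm = -231/520
ω_p = 7/40 − 231/520 = -7/26
exact speed ratio = -7/26

-7/26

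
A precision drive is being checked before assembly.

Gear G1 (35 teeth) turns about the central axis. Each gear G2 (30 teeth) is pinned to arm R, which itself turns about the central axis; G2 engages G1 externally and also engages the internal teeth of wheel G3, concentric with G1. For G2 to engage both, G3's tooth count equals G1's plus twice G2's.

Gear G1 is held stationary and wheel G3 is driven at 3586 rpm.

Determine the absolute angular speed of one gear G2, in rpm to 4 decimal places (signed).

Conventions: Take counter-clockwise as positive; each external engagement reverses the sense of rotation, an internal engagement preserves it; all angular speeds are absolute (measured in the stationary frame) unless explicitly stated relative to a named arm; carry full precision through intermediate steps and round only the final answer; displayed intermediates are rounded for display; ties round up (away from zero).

+5677.8333 rpm

class = planetary set [G3 = 35+2·30 = 95; Willis about the carrier]
normalise by the input: solve with ω_ring = 1, then scale by 3586 rpm
ring teeth: 35 + 2·30 = 95
35(ω_sun−ω_arm) = −95(ω_ring−ω_arm),  ω_sun = 0, ω_ring = 1
35(0−ω_arm) = −95(1−ω_arm)  ⇒  130·ω_arm = 95  ⇒  ω_arm = 19/26
sun–planet mesh: 35·(0−19/26) = −30·(ω_p−ω_arm)  ⇒  ω_p−ω_arm = 133/156
ω_p = 19/26 + 133/156 = 19/12
scale: ω_p = 19/12 × 3586 rpm = +5677.8333 rpm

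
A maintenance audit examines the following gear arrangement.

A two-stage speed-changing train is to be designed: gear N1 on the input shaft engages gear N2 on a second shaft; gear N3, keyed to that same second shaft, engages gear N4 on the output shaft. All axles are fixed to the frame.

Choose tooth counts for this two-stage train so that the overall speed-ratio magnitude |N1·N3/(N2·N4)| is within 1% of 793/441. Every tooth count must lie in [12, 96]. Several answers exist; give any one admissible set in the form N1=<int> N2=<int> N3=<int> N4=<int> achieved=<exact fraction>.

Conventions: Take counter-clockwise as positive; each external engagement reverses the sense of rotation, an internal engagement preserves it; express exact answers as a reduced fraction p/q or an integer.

topology: fixed-axis compound train — 2 stages, target 793/441
target = 793/441 in lowest terms: an exact hit needs N1·N3 = k·793 and N2·N4 = k·441 for one integer k, every count in [12, 96]; additionally prefer no 1:1 stage (N1 ≠ N2, N3 ≠ N4)
k = 1: N1·N3 = 793 = 13·61, N2·N4 = 441 = 21·21
achieved = 13·61/(21·21) = 793/441; |achieved − target| = 0 ≤ 793/44100 ✓

N1=13 N2=21 N3=61 N4=21 achieved=793/441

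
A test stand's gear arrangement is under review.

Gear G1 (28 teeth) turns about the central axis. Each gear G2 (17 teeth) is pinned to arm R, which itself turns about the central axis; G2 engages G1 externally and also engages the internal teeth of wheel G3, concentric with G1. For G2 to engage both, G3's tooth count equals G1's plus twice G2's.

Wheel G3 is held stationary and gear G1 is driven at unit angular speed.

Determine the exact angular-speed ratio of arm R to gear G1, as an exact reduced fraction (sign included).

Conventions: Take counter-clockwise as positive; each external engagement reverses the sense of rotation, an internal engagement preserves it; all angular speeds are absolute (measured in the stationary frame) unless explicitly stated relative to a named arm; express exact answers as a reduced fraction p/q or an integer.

topology: planetary set — G1 28T / G2 17T / G3 62T, arm = carrier (Willis)
ring teeth: 28 + 2·17 = 62
28(ω_sun−ω_arm) = −62(ω_ring−ω_arm),  ω_ring = 0, ω_sun = 1
28(1−ω_arm) = −62(0−ω_arm)  ⇒  90·ω_arm = 28  ⇒  ω_arm = 14/45
ω_out/ω_in = 14/45

14/45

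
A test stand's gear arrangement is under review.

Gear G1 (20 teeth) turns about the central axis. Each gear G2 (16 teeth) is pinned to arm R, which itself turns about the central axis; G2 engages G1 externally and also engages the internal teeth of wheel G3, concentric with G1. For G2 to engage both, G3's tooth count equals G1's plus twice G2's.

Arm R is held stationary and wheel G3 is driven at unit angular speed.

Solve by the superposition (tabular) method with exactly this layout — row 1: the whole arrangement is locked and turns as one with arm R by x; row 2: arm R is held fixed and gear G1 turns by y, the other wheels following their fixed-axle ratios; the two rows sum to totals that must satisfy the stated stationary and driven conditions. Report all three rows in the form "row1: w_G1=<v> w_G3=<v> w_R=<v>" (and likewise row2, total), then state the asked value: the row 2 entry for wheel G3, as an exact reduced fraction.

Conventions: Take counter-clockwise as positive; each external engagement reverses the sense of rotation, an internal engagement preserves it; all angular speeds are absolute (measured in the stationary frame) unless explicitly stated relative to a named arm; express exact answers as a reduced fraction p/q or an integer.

class = planetary set [G3 = 20+2·16 = 52; Willis about the carrier]
superposition row 1 [locked train]: every member turns x
row 2 (arm held, sun turns y): ω_ring = −(20/52)·y, ω_arm = 0
boundary: total ω_arm = x = 0 and total ω_ring = x − (20/52)·y = 1  ⇒  y = -13/5, x = 0
row 2 ring = −(20/52)·(-13/5) = 1
totals (row 1 + row 2): sun 0 + (-13/5) = -13/5, ring 0 + 1 = 1, arm 0 + 0 = 0
asked cell (row2, ring) = 1

row1: w_G1=0 w_G3=0 w_R=0
row2: w_G1=-13/5 w_G3=1 w_R=0
total: w_G1=-13/5 w_G3=1 w_R=0
asked value: 1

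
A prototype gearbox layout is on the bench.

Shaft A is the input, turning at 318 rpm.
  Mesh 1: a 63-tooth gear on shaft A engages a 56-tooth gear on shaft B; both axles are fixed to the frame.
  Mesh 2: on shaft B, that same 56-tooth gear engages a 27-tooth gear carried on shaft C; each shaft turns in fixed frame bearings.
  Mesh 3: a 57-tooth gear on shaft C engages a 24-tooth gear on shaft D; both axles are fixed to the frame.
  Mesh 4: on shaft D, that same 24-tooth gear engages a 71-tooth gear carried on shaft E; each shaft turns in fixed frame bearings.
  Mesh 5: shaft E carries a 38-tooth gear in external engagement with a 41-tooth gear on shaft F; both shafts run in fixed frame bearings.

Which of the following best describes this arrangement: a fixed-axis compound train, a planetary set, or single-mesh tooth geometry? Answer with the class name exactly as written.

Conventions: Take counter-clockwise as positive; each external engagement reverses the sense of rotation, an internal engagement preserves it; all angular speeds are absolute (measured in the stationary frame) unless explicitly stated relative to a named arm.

recognized (6 fixed axles, 5 meshes): fixed-axis compound train
classification: fixed-axis compound train

fixed-axis compound train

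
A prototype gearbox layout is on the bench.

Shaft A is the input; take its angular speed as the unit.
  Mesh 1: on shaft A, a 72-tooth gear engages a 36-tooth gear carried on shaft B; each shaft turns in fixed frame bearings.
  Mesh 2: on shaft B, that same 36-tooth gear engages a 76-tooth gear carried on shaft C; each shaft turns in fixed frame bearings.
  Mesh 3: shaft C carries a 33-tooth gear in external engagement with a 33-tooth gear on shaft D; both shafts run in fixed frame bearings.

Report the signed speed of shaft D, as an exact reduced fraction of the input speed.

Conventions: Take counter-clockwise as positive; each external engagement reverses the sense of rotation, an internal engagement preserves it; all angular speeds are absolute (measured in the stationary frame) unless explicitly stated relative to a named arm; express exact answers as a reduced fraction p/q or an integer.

-18/19

3-mesh fixed-axis compound train (all bearings frame-fixed)
mesh 1 [72T→36T]: |ω|/ω_in = 1×72/36 = 2, sense flips to −
mesh 2 [36T→76T]: |ω|/ω_in = 2×36/76 = 18/19, sense flips to +
mesh 3 [33T→33T]: |ω|/ω_in = (18/19)×33/33 = 18/19, sense flips to −
signed output speed (× input speed) = -18/19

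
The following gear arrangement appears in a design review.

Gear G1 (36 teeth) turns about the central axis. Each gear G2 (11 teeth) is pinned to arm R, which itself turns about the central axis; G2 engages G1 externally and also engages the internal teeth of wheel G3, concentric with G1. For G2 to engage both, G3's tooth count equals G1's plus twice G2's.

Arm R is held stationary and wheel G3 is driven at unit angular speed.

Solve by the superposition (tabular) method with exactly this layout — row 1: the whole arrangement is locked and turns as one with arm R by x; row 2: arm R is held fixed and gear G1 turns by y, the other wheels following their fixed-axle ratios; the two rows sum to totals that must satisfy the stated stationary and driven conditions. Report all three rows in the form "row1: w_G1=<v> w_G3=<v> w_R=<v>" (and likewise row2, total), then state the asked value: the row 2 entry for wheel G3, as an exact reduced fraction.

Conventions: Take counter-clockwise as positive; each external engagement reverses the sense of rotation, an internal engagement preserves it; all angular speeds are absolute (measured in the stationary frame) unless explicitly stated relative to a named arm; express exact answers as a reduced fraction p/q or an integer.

planetary set (36T centre, 11T on arm, 58T internal) — Willis relation
row 1 (train locked, turned with arm): all members turn x
row 2: sun turns y, ring = −(36/58)·y, arm 0
boundary: total ω_arm = x = 0 and total ω_ring = x − (36/58)·y = 1  ⇒  y = -29/18, x = 0
row 2 ring = −(36/58)·(-29/18) = 1
totals (row 1 + row 2): sun 0 + (-29/18) = -29/18, ring 0 + 1 = 1, arm 0 + 0 = 0
asked cell (row2, ring) = 1

row1: w_G1=0 w_G3=0 w_R=0
row2: w_G1=-29/18 w_G3=1 w_R=0
total: w_G1=-29/18 w_G3=1 w_R=0
asked value: 1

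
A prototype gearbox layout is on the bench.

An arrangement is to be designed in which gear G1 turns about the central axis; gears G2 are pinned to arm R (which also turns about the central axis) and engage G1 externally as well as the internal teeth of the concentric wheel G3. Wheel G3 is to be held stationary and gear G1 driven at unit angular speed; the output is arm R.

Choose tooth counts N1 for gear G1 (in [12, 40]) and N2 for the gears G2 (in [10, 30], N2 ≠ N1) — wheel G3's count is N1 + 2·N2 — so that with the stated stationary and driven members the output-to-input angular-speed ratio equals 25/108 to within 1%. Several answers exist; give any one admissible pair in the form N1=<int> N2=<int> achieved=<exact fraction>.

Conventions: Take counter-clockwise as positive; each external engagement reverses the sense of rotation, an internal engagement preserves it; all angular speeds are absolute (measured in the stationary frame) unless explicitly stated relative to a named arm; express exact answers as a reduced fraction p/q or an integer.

topology: planetary set — design target 25/108, arm = carrier (Willis)
Willis with ω_ring = 0: ω_arm/ω_sun = N1/(N1+N3); set equal to 25/108  ⇒  N3/N1 = 1/(25/108) − 1 = 83/25
N3 = N1 + 2·N2  ⇒  N2/N1 = (N3/N1 − 1)/2 = (83/25 − 1)/2 = 29/25
smallest multiple with N1 ≥ 12 and N2 ≥ 10: k = 1  ⇒  N1 = 1·25 = 25, N2 = 1·29 = 29 (N1 ≤ 40, N2 ≤ 30, N2 ≠ N1 ✓), N3 = 25 + 2·29 = 83
check: N1/(N1+N3) with N1 = 25, N3 = 83 gives 25/108; |achieved − target| = 0 ≤ 1/432 ✓

N1=25 N2=29 achieved=25/108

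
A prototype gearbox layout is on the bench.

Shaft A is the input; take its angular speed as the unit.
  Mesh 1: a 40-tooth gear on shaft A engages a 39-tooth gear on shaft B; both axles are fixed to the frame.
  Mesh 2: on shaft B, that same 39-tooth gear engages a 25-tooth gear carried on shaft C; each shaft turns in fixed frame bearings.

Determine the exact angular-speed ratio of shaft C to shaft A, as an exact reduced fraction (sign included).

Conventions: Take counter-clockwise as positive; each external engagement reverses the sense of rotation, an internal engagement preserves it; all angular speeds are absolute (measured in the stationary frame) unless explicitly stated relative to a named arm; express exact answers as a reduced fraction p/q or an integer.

class = fixed-axis compound train [2 meshes; 2 ratios multiply, 2 sense flips]
mesh 1 [40T→39T]: running ratio 40/39, sense −
mesh 2 [39T→25T]: running ratio 8/5, sense +
ω_out/ω_in = 8/5

8/5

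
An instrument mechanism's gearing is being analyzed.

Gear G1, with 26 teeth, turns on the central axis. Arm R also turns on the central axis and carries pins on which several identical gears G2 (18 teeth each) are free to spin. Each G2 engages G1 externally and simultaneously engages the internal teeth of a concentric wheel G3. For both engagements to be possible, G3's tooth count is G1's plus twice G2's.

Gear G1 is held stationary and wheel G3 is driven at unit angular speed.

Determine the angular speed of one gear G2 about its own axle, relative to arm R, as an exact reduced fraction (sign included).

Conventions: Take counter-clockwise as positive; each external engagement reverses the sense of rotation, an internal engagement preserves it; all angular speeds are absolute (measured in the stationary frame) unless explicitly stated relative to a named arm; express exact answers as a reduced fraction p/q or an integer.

403/396

topology: planetary set — G1 26T / G2 18T / G3 62T, arm = carrier (Willis)
ring teeth: 26 + 2·18 = 62
26(ω_sun−ω_arm) = −62(ω_ring−ω_arm),  ω_sun = 0, ω_ring = 1
26(0−ω_arm) = −62(1−ω_arm)  ⇒  88·ω_arm = 62  ⇒  ω_arm = 31/44
sun–planet mesh: 26·(0−31/44) = −18·(ω_p−ω_arm)  ⇒  ω_p−ω_arm = 403/396
exact speed ratio = 403/396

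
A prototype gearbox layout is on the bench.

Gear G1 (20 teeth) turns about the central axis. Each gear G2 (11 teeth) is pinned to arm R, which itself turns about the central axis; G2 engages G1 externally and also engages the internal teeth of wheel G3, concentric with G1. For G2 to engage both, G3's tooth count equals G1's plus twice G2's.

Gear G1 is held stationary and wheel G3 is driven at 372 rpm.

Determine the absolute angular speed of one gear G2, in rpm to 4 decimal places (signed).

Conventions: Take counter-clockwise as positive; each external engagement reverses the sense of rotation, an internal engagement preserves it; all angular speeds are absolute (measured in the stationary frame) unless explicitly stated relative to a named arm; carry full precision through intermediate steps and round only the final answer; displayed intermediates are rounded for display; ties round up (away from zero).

planetary set (20T centre, 11T on arm, 42T internal) — Willis relation
normalise by the input: solve with ω_ring = 1, then scale by 372 rpm
ring teeth: 20 + 2·11 = 42
20(ω_sun−ω_arm) = −42(ω_ring−ω_arm),  ω_sun = 0, ω_ring = 1
20(0−ω_arm) = −42(1−ω_arm)  ⇒  62·ω_arm = 42  ⇒  ω_arm = 21/31
sun–planet mesh: 20·(0−21/31) = −11·(ω_p−ω_arm)  ⇒  ω_p−ω_arm = 420/341
ω_p = 21/31 + 420/341 = 21/11
scale: ω_p = 21/11 × 372 rpm = +710.1818 rpm

+710.1818 rpm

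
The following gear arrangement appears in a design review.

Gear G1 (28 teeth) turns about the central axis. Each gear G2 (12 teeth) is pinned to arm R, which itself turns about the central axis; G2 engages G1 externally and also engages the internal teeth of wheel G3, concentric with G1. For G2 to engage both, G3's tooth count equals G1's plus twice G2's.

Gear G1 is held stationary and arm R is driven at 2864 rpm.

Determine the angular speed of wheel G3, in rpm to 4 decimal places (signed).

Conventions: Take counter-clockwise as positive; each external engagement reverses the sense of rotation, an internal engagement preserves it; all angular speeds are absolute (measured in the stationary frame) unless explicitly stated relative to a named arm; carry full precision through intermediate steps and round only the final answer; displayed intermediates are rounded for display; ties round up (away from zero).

topology: planetary set — G1 28T / G2 12T / G3 52T, arm = carrier (Willis)
normalise by the input: solve with ω_arm = 1, then scale by 2864 rpm
ring teeth: 28 + 2·12 = 52
28(ω_sun−ω_arm) = −52(ω_ring−ω_arm),  ω_sun = 0, ω_arm = 1
ω_ring = 1 − (28/52)(0−1) = 20/13
scale: ω_ring = 20/13 × 2864 rpm = +4406.1538 rpm

+4406.1538 rpm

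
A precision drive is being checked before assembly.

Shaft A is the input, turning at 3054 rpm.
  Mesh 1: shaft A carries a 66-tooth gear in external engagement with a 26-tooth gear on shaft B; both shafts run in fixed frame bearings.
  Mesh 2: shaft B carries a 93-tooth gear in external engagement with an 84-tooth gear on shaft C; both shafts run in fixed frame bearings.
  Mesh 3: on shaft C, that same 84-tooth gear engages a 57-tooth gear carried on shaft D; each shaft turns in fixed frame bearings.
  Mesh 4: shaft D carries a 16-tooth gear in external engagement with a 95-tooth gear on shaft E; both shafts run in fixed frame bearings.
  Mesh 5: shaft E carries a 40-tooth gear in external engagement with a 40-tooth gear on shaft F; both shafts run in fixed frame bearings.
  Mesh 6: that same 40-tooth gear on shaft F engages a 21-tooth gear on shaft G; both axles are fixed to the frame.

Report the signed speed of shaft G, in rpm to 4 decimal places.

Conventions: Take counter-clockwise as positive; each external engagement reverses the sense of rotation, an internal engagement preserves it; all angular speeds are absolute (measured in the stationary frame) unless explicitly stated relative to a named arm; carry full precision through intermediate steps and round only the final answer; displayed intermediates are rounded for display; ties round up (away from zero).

recognized (7 fixed axles, 6 meshes): fixed-axis compound train
mesh 1 [66T→26T]: ω = 3054.0000×66/26 = 7752.4615 rpm, sense flips to −
mesh 2 [93T→84T]: ω = 7752.4615×93/84 = 8583.0824 rpm, sense flips to +
mesh 3 [84T→57T]: ω = 8583.0824×84/57 = 12648.7530 rpm, sense flips to −
mesh 4 [16T→95T]: ω = 12648.7530×16/95 = 2130.3163 rpm, sense flips to +
mesh 5 [40T→40T]: ω = 2130.3163×40/40 = 2130.3163 rpm, sense flips to −
mesh 6 [40T→21T]: ω = 2130.3163×40/21 = 4057.7453 rpm, sense flips to +
signed output speed = +4057.7453 rpm

+4057.7453 rpm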